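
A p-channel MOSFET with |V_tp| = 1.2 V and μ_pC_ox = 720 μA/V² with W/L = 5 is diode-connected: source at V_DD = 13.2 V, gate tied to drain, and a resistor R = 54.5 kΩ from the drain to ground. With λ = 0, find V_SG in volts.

With gate tied to drain, V_SG = V_SD ≥ V_SG − |V_tp|, so the device is in saturation.
k_p = μ_pC_ox · (W/L) = 3.6 mA/V².
KCL at the drain: ½ k_p (V_SG − |V_tp|)² = (V_DD − V_SG)/R.
Let x = V_SG − 1.2. Then 98.1 x² + x − 12 = 0, giving x = 0.345 V (positive root), so V_SG = 1.54 V.
I_D = (V_DD − V_SG)/R = (13.2 − 1.54) / 54.5 = 0.214 mA.

V_SG = 1.54 V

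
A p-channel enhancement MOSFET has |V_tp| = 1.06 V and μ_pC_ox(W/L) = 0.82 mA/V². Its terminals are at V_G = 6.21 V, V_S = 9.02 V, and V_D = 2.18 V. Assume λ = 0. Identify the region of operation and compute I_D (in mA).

Saturation; I_D = 1.26 mA

V_SG = V_S − V_G = 9.02 − 6.21 = 2.81 V; V_SD = V_S − V_D = 9.02 − 2.18 = 6.84 V.
V_ov = V_SG − |V_tp| = 2.81 − 1.06 = 1.75 V.
Since V_SD = 6.84 V ≥ V_ov = 1.75 V, the device is in saturation.
I_D = ½ k_p V_ov² = 0.5 × 0.82 × 1.75² = 1.26 mA.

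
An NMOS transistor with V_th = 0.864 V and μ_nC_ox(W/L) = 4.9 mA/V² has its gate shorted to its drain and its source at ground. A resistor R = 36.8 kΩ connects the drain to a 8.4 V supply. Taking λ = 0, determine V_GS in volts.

V_GS = 1.15 V

With gate tied to drain, V_GS = V_DS ≥ V_GS − V_th, so the device is in saturation.
KCL at the drain: ½ k_n (V_GS − V_th)² = (V_DD − V_GS)/R.
Let x = V_GS − 0.864. Then 90.2 x² + x − 7.536 = 0, giving x = 0.284 V (positive root), so V_GS = 1.15 V.
I_D = (V_DD − V_GS)/R = (8.4 − 1.15) / 36.8 = 0.197 mA.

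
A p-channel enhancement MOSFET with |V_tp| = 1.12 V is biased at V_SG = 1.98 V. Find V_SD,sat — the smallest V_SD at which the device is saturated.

The boundary between triode and saturation is V_SD = V_SG − |V_tp| = V_ov.
V_ov = 1.98 − 1.12 = 0.86 V.

V_SD,sat = 0.860 V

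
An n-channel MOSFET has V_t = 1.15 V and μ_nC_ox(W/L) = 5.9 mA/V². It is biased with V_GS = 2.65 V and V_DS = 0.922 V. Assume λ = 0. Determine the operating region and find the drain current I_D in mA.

V_ov = V_GS − V_t = 2.65 − 1.15 = 1.5 V.
Since V_DS = 0.922 V < V_ov = 1.5 V, the device is in the triode region.
I_D = k_n [V_ov · V_DS − ½ V_DS²] = 5.9 × [1.5 × 0.922 − 0.5 × 0.922²] = 5.65 mA.

Triode; I_D = 5.65 mA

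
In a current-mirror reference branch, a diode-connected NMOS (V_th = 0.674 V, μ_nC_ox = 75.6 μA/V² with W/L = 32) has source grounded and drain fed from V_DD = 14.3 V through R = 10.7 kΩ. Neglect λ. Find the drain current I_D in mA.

With gate tied to drain, V_GS = V_DS ≥ V_GS − V_th, so the device is in saturation.
k_n = μ_nC_ox · (W/L) = 2.419 mA/V².
KCL at the drain: ½ k_n (V_GS − V_th)² = (V_DD − V_GS)/R.
Let x = V_GS − 0.674. Then 12.9 x² + x − 13.63 = 0, giving x = 0.988 V (positive root), so V_GS = 1.66 V.
I_D = (V_DD − V_GS)/R = (14.3 − 1.66) / 10.7 = 1.18 mA.

I_D = 1.18 mA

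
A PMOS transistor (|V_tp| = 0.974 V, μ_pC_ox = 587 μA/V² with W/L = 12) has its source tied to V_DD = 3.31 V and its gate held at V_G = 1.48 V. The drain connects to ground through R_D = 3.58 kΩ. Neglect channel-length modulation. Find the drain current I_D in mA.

I_D = 0.880 mA

V_SG = V_DD − V_G = 3.31 − 1.48 = 1.83 V, so V_ov = 1.83 − 0.974 = 0.856 V.
k_p = μ_pC_ox · (W/L) = 7.044 mA/V².
Assume saturation: I_D = ½ k_p V_ov² = 0.5 × 7.044 × 0.856² = 2.58 mA, giving V_SD = V_DD − I_D R_D = 3.31 − 2.58 × 3.58 = -5.93 V.
But -5.93 V < V_ov = 0.856 V, so the device is actually in triode.
In triode I_D = k_p[V_ov V_SD − ½ V_SD²] and I_D = (V_DD − V_SD)/R_D. Equating: 12.6 V_SD² − 22.59 V_SD + 3.31 = 0, giving V_SD = 0.161 V (the root below V_ov).
I_D = (3.31 − 0.161) / 3.58 = 0.88 mA.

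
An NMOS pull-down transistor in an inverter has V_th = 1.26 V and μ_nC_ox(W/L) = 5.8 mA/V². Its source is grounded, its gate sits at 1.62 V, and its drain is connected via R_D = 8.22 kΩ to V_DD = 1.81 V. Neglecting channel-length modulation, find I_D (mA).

I_D = 0.206 mA

V_GS = V_G = 1.62 V, so V_ov = 1.62 − 1.26 = 0.36 V.
Assume saturation: I_D = ½ k_n V_ov² = 0.5 × 5.8 × 0.36² = 0.376 mA, giving V_DS = V_DD − I_D R_D = 1.81 − 0.376 × 8.22 = -1.28 V.
But -1.28 V < V_ov = 0.36 V, so the device is actually in triode.
In triode I_D = k_n[V_ov V_DS − ½ V_DS²] and I_D = (V_DD − V_DS)/R_D. Equating: 23.8 V_DS² − 18.16 V_DS + 1.81 = 0, giving V_DS = 0.118 V (the root below V_ov).
I_D = (1.81 − 0.118) / 8.22 = 0.206 mA.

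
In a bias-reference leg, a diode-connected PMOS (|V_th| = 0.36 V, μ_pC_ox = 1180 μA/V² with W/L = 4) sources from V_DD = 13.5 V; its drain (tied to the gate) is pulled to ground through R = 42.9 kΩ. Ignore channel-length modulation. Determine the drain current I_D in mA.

I_D = 0.298 mA

With gate tied to drain, V_SG = V_SD ≥ V_SG − |V_th|, so the device is in saturation.
k_p = μ_pC_ox · (W/L) = 4.72 mA/V².
KCL at the drain: ½ k_p (V_SG − |V_th|)² = (V_DD − V_SG)/R.
Let x = V_SG − 0.36. Then 101 x² + x − 13.14 = 0, giving x = 0.355 V (positive root), so V_SG = 0.715 V.
I_D = (V_DD − V_SG)/R = (13.5 − 0.715) / 42.9 = 0.298 mA.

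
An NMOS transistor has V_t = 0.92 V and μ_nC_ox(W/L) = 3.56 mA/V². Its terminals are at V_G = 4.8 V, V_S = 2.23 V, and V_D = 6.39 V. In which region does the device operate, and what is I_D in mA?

Saturation; I_D = 4.85 mA

V_GS = V_G − V_S = 4.8 − 2.23 = 2.57 V; V_DS = V_D − V_S = 6.39 − 2.23 = 4.16 V.
V_ov = V_GS − V_t = 2.57 − 0.92 = 1.65 V.
Since V_DS = 4.16 V ≥ V_ov = 1.65 V, the device is in saturation.
I_D = ½ k_n V_ov² = 0.5 × 3.56 × 1.65² = 4.85 mA.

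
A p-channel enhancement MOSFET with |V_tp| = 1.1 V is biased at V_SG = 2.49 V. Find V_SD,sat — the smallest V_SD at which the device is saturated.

V_SD,sat = 1.39 V

The boundary between triode and saturation is V_SD = V_SG − |V_tp| = V_ov.
V_ov = 2.49 − 1.1 = 1.39 V.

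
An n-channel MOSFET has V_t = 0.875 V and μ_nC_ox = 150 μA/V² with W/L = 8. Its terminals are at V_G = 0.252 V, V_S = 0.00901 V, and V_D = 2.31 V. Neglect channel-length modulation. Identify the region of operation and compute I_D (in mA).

Cutoff; I_D = 0 mA

V_GS = V_G − V_S = 0.252 − 0.00901 = 0.243 V; V_DS = V_D − V_S = 2.31 − 0.00901 = 2.3 V.
V_GS = 0.243 V < V_t = 0.875 V, so the transistor is in cutoff.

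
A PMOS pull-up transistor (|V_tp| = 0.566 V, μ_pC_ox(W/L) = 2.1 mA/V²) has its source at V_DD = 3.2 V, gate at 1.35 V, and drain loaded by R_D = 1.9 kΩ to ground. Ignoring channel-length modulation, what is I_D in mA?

I_D = 1.33 mA

V_SG = V_DD − V_G = 3.2 − 1.35 = 1.85 V, so V_ov = 1.85 − 0.566 = 1.28 V.
Assume saturation: I_D = ½ k_p V_ov² = 0.5 × 2.1 × 1.28² = 1.73 mA, giving V_SD = V_DD − I_D R_D = 3.2 − 1.73 × 1.9 = -0.0891 V.
But -0.0891 V < V_ov = 1.28 V, so the device is actually in triode.
In triode I_D = k_p[V_ov V_SD − ½ V_SD²] and I_D = (V_DD − V_SD)/R_D. Equating: 1.99 V_SD² − 6.123 V_SD + 3.2 = 0, giving V_SD = 0.668 V (the root below V_ov).
I_D = (3.2 − 0.668) / 1.9 = 1.33 mA.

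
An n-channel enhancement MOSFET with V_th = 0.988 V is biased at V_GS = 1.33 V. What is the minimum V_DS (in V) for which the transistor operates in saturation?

The boundary between triode and saturation is V_DS = V_GS − V_th = V_ov.
V_ov = 1.33 − 0.988 = 0.342 V.

V_DS,sat = 0.342 V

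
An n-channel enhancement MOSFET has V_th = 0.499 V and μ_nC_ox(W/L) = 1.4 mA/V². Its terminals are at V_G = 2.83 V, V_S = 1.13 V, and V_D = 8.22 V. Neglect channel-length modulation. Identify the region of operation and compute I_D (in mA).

Saturation; I_D = 1.01 mA

V_GS = V_G − V_S = 2.83 − 1.13 = 1.7 V; V_DS = V_D − V_S = 8.22 − 1.13 = 7.09 V.
V_ov = V_GS − V_th = 1.7 − 0.499 = 1.2 V.
Since V_DS = 7.09 V ≥ V_ov = 1.2 V, the device is in saturation.
I_D = ½ k_n V_ov² = 0.5 × 1.4 × 1.2² = 1.01 mA.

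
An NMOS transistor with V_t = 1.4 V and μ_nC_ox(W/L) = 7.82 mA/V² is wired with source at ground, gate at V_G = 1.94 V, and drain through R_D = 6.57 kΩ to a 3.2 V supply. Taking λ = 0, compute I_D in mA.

I_D = 0.468 mA

V_GS = V_G = 1.94 V, so V_ov = 1.94 − 1.4 = 0.54 V.
Assume saturation: I_D = ½ k_n V_ov² = 0.5 × 7.82 × 0.54² = 1.14 mA, giving V_DS = V_DD − I_D R_D = 3.2 − 1.14 × 6.57 = -4.29 V.
But -4.29 V < V_ov = 0.54 V, so the device is actually in triode.
In triode I_D = k_n[V_ov V_DS − ½ V_DS²] and I_D = (V_DD − V_DS)/R_D. Equating: 25.7 V_DS² − 28.74 V_DS + 3.2 = 0, giving V_DS = 0.125 V (the root below V_ov).
I_D = (3.2 − 0.125) / 6.57 = 0.468 mA.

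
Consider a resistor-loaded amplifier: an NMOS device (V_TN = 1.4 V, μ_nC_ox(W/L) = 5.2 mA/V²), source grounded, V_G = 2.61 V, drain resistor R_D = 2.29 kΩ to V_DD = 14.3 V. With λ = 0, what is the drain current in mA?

I_D = 3.81 mA

V_GS = V_G = 2.61 V, so V_ov = 2.61 − 1.4 = 1.21 V.
Assume saturation: I_D = ½ k_n V_ov² = 0.5 × 5.2 × 1.21² = 3.81 mA, giving V_DS = V_DD − I_D R_D = 14.3 − 3.81 × 2.29 = 5.58 V.
V_DS = 5.58 V ≥ V_ov = 1.21 V, confirming saturation.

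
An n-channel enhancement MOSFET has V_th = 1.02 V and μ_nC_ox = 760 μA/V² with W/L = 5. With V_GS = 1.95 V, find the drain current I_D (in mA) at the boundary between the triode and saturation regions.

I_D = 1.64 mA

At the boundary V_DS = V_ov = V_GS − V_th = 1.95 − 1.02 = 0.93 V.
k_n = μ_nC_ox · (W/L) = 3.8 mA/V².
I_D = ½ k_n V_ov² = 0.5 × 3.8 × 0.93² = 1.64 mA.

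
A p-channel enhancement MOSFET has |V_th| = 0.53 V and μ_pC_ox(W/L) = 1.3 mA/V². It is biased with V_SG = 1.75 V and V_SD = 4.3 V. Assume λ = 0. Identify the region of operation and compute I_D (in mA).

V_ov = V_SG − |V_th| = 1.75 − 0.53 = 1.22 V.
Since V_SD = 4.3 V ≥ V_ov = 1.22 V, the device is in saturation.
I_D = ½ k_p V_ov² = 0.5 × 1.3 × 1.22² = 0.967 mA.

Saturation; I_D = 0.967 mA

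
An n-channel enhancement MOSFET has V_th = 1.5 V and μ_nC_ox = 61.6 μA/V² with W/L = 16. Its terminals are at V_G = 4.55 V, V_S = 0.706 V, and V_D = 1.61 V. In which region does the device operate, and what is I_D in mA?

V_GS = V_G − V_S = 4.55 − 0.706 = 3.84 V; V_DS = V_D − V_S = 1.61 − 0.706 = 0.904 V.
k_n = μ_nC_ox · (W/L) = 0.9856 mA/V².
V_ov = V_GS − V_th = 3.84 − 1.5 = 2.34 V.
Since V_DS = 0.904 V < V_ov = 2.34 V, the device is in the triode region.
I_D = k_n [V_ov · V_DS − ½ V_DS²] = 0.9856 × [2.34 × 0.904 − 0.5 × 0.904²] = 1.69 mA.

Triode; I_D = 1.69 mA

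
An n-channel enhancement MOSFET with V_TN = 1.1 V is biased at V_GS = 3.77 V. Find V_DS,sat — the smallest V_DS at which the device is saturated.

V_DS,sat = 2.67 V

The boundary between triode and saturation is V_DS = V_GS − V_TN = V_ov.
V_ov = 3.77 − 1.1 = 2.67 V.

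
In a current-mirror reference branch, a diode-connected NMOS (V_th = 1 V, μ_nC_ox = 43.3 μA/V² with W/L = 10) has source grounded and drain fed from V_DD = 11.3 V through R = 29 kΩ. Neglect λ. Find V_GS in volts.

With gate tied to drain, V_GS = V_DS ≥ V_GS − V_th, so the device is in saturation.
k_n = μ_nC_ox · (W/L) = 0.433 mA/V².
KCL at the drain: ½ k_n (V_GS − V_th)² = (V_DD − V_GS)/R.
Let x = V_GS − 1. Then 6.28 x² + x − 10.3 = 0, giving x = 1.2 V (positive root), so V_GS = 2.2 V.
I_D = (V_DD − V_GS)/R = (11.3 − 2.2) / 29 = 0.314 mA.

V_GS = 2.20 V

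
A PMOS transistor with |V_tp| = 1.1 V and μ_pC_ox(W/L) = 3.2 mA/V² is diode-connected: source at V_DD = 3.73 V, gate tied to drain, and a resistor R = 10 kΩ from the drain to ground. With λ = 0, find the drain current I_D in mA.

I_D = 0.225 mA

With gate tied to drain, V_SG = V_SD ≥ V_SG − |V_tp|, so the device is in saturation.
KCL at the drain: ½ k_p (V_SG − |V_tp|)² = (V_DD − V_SG)/R.
Let x = V_SG − 1.1. Then 16 x² + x − 2.63 = 0, giving x = 0.375 V (positive root), so V_SG = 1.48 V.
I_D = (V_DD − V_SG)/R = (3.73 − 1.48) / 10 = 0.225 mA.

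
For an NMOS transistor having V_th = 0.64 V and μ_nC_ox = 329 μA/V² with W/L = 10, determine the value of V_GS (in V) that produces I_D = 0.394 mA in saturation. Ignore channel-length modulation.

V_GS = 1.13 V

k_n = μ_nC_ox · (W/L) = 3.29 mA/V².
In saturation I_D = ½ k_n (V_GS − V_th)², so V_GS − V_th = √(2 I_D / k_n) = √(2 × 0.394 / 3.29) = 0.489 V.
V_GS = 0.64 + 0.489 = 1.13 V.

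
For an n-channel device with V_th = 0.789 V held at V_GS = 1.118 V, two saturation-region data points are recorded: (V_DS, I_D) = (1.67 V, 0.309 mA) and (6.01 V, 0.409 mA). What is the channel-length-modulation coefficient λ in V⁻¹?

λ = 0.0852 V⁻¹

With V_GS fixed, I_D ∝ (1 + λ V_DS) in saturation, so I_D2/I_D1 = (1 + λ V_DS2)/(1 + λ V_DS1).
0.409/0.309 = 1.324 = (1 + 6.01 λ)/(1 + 1.67 λ).
Solving: λ (I_D1 V_DS2 − I_D2 V_DS1) = I_D2 − I_D1, so λ = (0.409 − 0.309) / (0.309 × 6.01 − 0.409 × 1.67) = 0.1 / 1.17 = 0.0852 V⁻¹.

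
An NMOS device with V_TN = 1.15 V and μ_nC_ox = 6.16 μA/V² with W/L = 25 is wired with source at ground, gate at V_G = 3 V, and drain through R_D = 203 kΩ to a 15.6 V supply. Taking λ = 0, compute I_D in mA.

V_GS = V_G = 3 V, so V_ov = 3 − 1.15 = 1.85 V.
k_n = μ_nC_ox · (W/L) = 0.154 mA/V².
Assume saturation: I_D = ½ k_n V_ov² = 0.5 × 0.154 × 1.85² = 0.264 mA, giving V_DS = V_DD − I_D R_D = 15.6 − 0.264 × 203 = -37.9 V.
But -37.9 V < V_ov = 1.85 V, so the device is actually in triode.
In triode I_D = k_n[V_ov V_DS − ½ V_DS²] and I_D = (V_DD − V_DS)/R_D. Equating: 15.6 V_DS² − 58.83 V_DS + 15.6 = 0, giving V_DS = 0.287 V (the root below V_ov).
I_D = (15.6 − 0.287) / 203 = 0.0754 mA.

I_D = 0.0754 mA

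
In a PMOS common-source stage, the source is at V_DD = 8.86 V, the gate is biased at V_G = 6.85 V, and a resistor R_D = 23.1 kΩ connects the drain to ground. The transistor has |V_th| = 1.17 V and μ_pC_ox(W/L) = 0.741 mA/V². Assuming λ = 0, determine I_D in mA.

V_SG = V_DD − V_G = 8.86 − 6.85 = 2.01 V, so V_ov = 2.01 − 1.17 = 0.84 V.
Assume saturation: I_D = ½ k_p V_ov² = 0.5 × 0.741 × 0.84² = 0.261 mA, giving V_SD = V_DD − I_D R_D = 8.86 − 0.261 × 23.1 = 2.82 V.
V_SD = 2.82 V ≥ V_ov = 0.84 V, confirming saturation.

I_D = 0.261 mA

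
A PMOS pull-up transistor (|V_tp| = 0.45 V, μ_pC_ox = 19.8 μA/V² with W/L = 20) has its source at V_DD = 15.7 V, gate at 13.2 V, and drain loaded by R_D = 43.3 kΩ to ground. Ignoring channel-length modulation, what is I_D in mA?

I_D = 0.351 mA

V_SG = V_DD − V_G = 15.7 − 13.2 = 2.5 V, so V_ov = 2.5 − 0.45 = 2.05 V.
k_p = μ_pC_ox · (W/L) = 0.396 mA/V².
Assume saturation: I_D = ½ k_p V_ov² = 0.5 × 0.396 × 2.05² = 0.832 mA, giving V_SD = V_DD − I_D R_D = 15.7 − 0.832 × 43.3 = -20.3 V.
But -20.3 V < V_ov = 2.05 V, so the device is actually in triode.
In triode I_D = k_p[V_ov V_SD − ½ V_SD²] and I_D = (V_DD − V_SD)/R_D. Equating: 8.57 V_SD² − 36.15 V_SD + 15.7 = 0, giving V_SD = 0.492 V (the root below V_ov).
I_D = (15.7 − 0.492) / 43.3 = 0.351 mA.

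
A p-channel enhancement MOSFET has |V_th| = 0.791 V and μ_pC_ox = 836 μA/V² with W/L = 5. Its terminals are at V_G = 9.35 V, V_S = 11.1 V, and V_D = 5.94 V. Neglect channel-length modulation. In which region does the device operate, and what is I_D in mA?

Saturation; I_D = 1.92 mA

V_SG = V_S − V_G = 11.1 − 9.35 = 1.75 V; V_SD = V_S − V_D = 11.1 − 5.94 = 5.16 V.
k_p = μ_pC_ox · (W/L) = 4.18 mA/V².
V_ov = V_SG − |V_th| = 1.75 − 0.791 = 0.959 V.
Since V_SD = 5.16 V ≥ V_ov = 0.959 V, the device is in saturation.
I_D = ½ k_p V_ov² = 0.5 × 4.18 × 0.959² = 1.92 mA.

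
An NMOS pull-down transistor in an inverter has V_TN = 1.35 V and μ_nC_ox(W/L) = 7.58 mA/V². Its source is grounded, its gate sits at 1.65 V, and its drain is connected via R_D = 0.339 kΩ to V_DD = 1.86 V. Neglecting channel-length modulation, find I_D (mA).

V_GS = V_G = 1.65 V, so V_ov = 1.65 − 1.35 = 0.3 V.
Assume saturation: I_D = ½ k_n V_ov² = 0.5 × 7.58 × 0.3² = 0.341 mA, giving V_DS = V_DD − I_D R_D = 1.86 − 0.341 × 0.339 = 1.74 V.
V_DS = 1.74 V ≥ V_ov = 0.3 V, confirming saturation.

I_D = 0.341 mA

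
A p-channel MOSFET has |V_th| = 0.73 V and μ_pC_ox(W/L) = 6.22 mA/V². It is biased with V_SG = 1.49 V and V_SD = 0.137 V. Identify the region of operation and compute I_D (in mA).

V_ov = V_SG − |V_th| = 1.49 − 0.73 = 0.76 V.
Since V_SD = 0.137 V < V_ov = 0.76 V, the device is in the triode region.
I_D = k_p [V_ov · V_SD − ½ V_SD²] = 6.22 × [0.76 × 0.137 − 0.5 × 0.137²] = 0.589 mA.

Triode; I_D = 0.589 mA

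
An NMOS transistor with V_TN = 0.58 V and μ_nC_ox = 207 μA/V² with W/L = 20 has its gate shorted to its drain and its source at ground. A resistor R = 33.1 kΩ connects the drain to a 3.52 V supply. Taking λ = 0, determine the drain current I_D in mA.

I_D = 0.0828 mA

With gate tied to drain, V_GS = V_DS ≥ V_GS − V_TN, so the device is in saturation.
k_n = μ_nC_ox · (W/L) = 4.14 mA/V².
KCL at the drain: ½ k_n (V_GS − V_TN)² = (V_DD − V_GS)/R.
Let x = V_GS − 0.58. Then 68.5 x² + x − 2.94 = 0, giving x = 0.2 V (positive root), so V_GS = 0.78 V.
I_D = (V_DD − V_GS)/R = (3.52 − 0.78) / 33.1 = 0.0828 mA.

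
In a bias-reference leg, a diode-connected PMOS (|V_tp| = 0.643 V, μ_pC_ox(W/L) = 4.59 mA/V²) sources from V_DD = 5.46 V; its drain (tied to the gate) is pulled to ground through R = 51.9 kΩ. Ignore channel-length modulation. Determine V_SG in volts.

With gate tied to drain, V_SG = V_SD ≥ V_SG − |V_tp|, so the device is in saturation.
KCL at the drain: ½ k_p (V_SG − |V_tp|)² = (V_DD − V_SG)/R.
Let x = V_SG − 0.643. Then 119 x² + x − 4.817 = 0, giving x = 0.197 V (positive root), so V_SG = 0.84 V.
I_D = (V_DD − V_SG)/R = (5.46 − 0.84) / 51.9 = 0.089 mA.

V_SG = 0.840 V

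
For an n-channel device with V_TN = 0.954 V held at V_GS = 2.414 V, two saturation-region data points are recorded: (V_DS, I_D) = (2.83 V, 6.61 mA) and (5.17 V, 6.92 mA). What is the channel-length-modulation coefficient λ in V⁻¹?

λ = 0.0212 V⁻¹

With V_GS fixed, I_D ∝ (1 + λ V_DS) in saturation, so I_D2/I_D1 = (1 + λ V_DS2)/(1 + λ V_DS1).
6.92/6.61 = 1.047 = (1 + 5.17 λ)/(1 + 2.83 λ).
Solving: λ (I_D1 V_DS2 − I_D2 V_DS1) = I_D2 − I_D1, so λ = (6.92 − 6.61) / (6.61 × 5.17 − 6.92 × 2.83) = 0.31 / 14.6 = 0.0212 V⁻¹.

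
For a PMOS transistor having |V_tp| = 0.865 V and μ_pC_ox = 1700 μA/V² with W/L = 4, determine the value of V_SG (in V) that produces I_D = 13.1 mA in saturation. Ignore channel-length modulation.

k_p = μ_pC_ox · (W/L) = 6.8 mA/V².
In saturation I_D = ½ k_p (V_SG − |V_tp|)², so V_SG − |V_tp| = √(2 I_D / k_p) = √(2 × 13.1 / 6.8) = 1.96 V.
V_SG = 0.865 + 1.96 = 2.83 V.

V_SG = 2.83 V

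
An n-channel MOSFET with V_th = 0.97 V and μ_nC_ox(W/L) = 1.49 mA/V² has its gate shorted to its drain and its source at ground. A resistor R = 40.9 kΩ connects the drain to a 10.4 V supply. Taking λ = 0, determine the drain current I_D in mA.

I_D = 0.217 mA

With gate tied to drain, V_GS = V_DS ≥ V_GS − V_th, so the device is in saturation.
KCL at the drain: ½ k_n (V_GS − V_th)² = (V_DD − V_GS)/R.
Let x = V_GS − 0.97. Then 30.5 x² + x − 9.43 = 0, giving x = 0.54 V (positive root), so V_GS = 1.51 V.
I_D = (V_DD − V_GS)/R = (10.4 − 1.51) / 40.9 = 0.217 mA.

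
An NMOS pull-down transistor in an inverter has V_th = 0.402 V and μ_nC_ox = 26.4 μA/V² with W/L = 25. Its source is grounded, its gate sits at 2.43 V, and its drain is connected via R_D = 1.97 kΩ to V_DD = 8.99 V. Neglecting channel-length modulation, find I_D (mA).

I_D = 1.36 mA

V_GS = V_G = 2.43 V, so V_ov = 2.43 − 0.402 = 2.03 V.
k_n = μ_nC_ox · (W/L) = 0.66 mA/V².
Assume saturation: I_D = ½ k_n V_ov² = 0.5 × 0.66 × 2.03² = 1.36 mA, giving V_DS = V_DD − I_D R_D = 8.99 − 1.36 × 1.97 = 6.32 V.
V_DS = 6.32 V ≥ V_ov = 2.03 V, confirming saturation.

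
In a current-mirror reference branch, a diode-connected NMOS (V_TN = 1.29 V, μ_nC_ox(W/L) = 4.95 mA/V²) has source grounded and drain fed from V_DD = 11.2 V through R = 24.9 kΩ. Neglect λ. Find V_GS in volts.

V_GS = 1.68 V

With gate tied to drain, V_GS = V_DS ≥ V_GS − V_TN, so the device is in saturation.
KCL at the drain: ½ k_n (V_GS − V_TN)² = (V_DD − V_GS)/R.
Let x = V_GS − 1.29. Then 61.6 x² + x − 9.91 = 0, giving x = 0.393 V (positive root), so V_GS = 1.68 V.
I_D = (V_DD − V_GS)/R = (11.2 − 1.68) / 24.9 = 0.382 mA.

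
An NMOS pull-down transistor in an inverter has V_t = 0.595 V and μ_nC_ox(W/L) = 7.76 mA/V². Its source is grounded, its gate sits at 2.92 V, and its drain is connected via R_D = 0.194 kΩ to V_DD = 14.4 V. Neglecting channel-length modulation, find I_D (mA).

V_GS = V_G = 2.92 V, so V_ov = 2.92 − 0.595 = 2.33 V.
Assume saturation: I_D = ½ k_n V_ov² = 0.5 × 7.76 × 2.33² = 21 mA, giving V_DS = V_DD − I_D R_D = 14.4 − 21 × 0.194 = 10.3 V.
V_DS = 10.3 V ≥ V_ov = 2.33 V, confirming saturation.

I_D = 21.0 mA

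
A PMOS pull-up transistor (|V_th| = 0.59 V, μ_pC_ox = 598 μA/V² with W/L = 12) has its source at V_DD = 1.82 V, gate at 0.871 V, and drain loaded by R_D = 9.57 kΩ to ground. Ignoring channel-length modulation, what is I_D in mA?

V_SG = V_DD − V_G = 1.82 − 0.871 = 0.949 V, so V_ov = 0.949 − 0.59 = 0.359 V.
k_p = μ_pC_ox · (W/L) = 7.176 mA/V².
Assume saturation: I_D = ½ k_p V_ov² = 0.5 × 7.176 × 0.359² = 0.462 mA, giving V_SD = V_DD − I_D R_D = 1.82 − 0.462 × 9.57 = -2.61 V.
But -2.61 V < V_ov = 0.359 V, so the device is actually in triode.
In triode I_D = k_p[V_ov V_SD − ½ V_SD²] and I_D = (V_DD − V_SD)/R_D. Equating: 34.3 V_SD² − 25.65 V_SD + 1.82 = 0, giving V_SD = 0.0794 V (the root below V_ov).
I_D = (1.82 − 0.0794) / 9.57 = 0.182 mA.

I_D = 0.182 mA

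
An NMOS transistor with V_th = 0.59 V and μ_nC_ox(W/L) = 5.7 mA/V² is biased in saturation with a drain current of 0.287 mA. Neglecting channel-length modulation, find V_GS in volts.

In saturation I_D = ½ k_n (V_GS − V_th)², so V_GS − V_th = √(2 I_D / k_n) = √(2 × 0.287 / 5.7) = 0.317 V.
V_GS = 0.59 + 0.317 = 0.907 V.

V_GS = 0.907 V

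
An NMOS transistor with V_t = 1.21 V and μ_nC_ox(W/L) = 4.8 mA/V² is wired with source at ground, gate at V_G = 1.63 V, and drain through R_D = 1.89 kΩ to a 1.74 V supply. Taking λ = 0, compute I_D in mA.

I_D = 0.423 mA

V_GS = V_G = 1.63 V, so V_ov = 1.63 − 1.21 = 0.42 V.
Assume saturation: I_D = ½ k_n V_ov² = 0.5 × 4.8 × 0.42² = 0.423 mA, giving V_DS = V_DD − I_D R_D = 1.74 − 0.423 × 1.89 = 0.94 V.
V_DS = 0.94 V ≥ V_ov = 0.42 V, confirming saturation.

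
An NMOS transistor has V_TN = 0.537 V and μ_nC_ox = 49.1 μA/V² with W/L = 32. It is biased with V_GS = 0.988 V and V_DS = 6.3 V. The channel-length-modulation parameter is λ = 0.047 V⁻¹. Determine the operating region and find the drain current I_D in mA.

k_n = μ_nC_ox · (W/L) = 1.571 mA/V².
V_ov = V_GS − V_TN = 0.988 − 0.537 = 0.451 V.
Since V_DS = 6.3 V ≥ V_ov = 0.451 V, the device is in saturation.
I_D = ½ k_n V_ov² (1 + λ V_DS) = 0.5 × 1.571 × 0.451² × (1 + 0.047 × 6.3) = 0.207 mA.

Saturation; I_D = 0.207 mA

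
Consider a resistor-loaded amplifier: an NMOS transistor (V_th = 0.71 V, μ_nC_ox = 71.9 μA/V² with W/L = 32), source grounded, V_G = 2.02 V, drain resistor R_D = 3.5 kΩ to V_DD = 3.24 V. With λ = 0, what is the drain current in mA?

V_GS = V_G = 2.02 V, so V_ov = 2.02 − 0.71 = 1.31 V.
k_n = μ_nC_ox · (W/L) = 2.301 mA/V².
Assume saturation: I_D = ½ k_n V_ov² = 0.5 × 2.301 × 1.31² = 1.97 mA, giving V_DS = V_DD − I_D R_D = 3.24 − 1.97 × 3.5 = -3.67 V.
But -3.67 V < V_ov = 1.31 V, so the device is actually in triode.
In triode I_D = k_n[V_ov V_DS − ½ V_DS²] and I_D = (V_DD − V_DS)/R_D. Equating: 4.03 V_DS² − 11.55 V_DS + 3.24 = 0, giving V_DS = 0.315 V (the root below V_ov).
I_D = (3.24 − 0.315) / 3.5 = 0.836 mA.

I_D = 0.836 mA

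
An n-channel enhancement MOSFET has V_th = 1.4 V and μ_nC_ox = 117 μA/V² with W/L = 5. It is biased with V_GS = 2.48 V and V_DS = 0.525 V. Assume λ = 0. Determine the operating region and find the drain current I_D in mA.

k_n = μ_nC_ox · (W/L) = 0.585 mA/V².
V_ov = V_GS − V_th = 2.48 − 1.4 = 1.08 V.
Since V_DS = 0.525 V < V_ov = 1.08 V, the device is in the triode region.
I_D = k_n [V_ov · V_DS − ½ V_DS²] = 0.585 × [1.08 × 0.525 − 0.5 × 0.525²] = 0.251 mA.

Triode; I_D = 0.251 mA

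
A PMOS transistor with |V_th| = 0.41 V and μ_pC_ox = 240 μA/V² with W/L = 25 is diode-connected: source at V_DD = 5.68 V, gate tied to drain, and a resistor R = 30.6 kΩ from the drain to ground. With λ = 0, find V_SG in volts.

V_SG = 0.644 V

With gate tied to drain, V_SG = V_SD ≥ V_SG − |V_th|, so the device is in saturation.
k_p = μ_pC_ox · (W/L) = 6 mA/V².
KCL at the drain: ½ k_p (V_SG − |V_th|)² = (V_DD − V_SG)/R.
Let x = V_SG − 0.41. Then 91.8 x² + x − 5.27 = 0, giving x = 0.234 V (positive root), so V_SG = 0.644 V.
I_D = (V_DD − V_SG)/R = (5.68 − 0.644) / 30.6 = 0.165 mA.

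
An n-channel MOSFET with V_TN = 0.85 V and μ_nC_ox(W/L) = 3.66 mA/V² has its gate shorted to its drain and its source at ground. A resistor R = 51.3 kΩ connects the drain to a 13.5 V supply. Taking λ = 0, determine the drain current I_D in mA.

With gate tied to drain, V_GS = V_DS ≥ V_GS − V_TN, so the device is in saturation.
KCL at the drain: ½ k_n (V_GS − V_TN)² = (V_DD − V_GS)/R.
Let x = V_GS − 0.85. Then 93.9 x² + x − 12.65 = 0, giving x = 0.362 V (positive root), so V_GS = 1.21 V.
I_D = (V_DD − V_GS)/R = (13.5 − 1.21) / 51.3 = 0.24 mA.

I_D = 0.240 mA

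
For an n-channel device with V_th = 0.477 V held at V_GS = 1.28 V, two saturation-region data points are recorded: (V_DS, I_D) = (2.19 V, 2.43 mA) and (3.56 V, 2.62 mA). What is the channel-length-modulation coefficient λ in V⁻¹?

With V_GS fixed, I_D ∝ (1 + λ V_DS) in saturation, so I_D2/I_D1 = (1 + λ V_DS2)/(1 + λ V_DS1).
2.62/2.43 = 1.078 = (1 + 3.56 λ)/(1 + 2.19 λ).
Solving: λ (I_D1 V_DS2 − I_D2 V_DS1) = I_D2 − I_D1, so λ = (2.62 − 2.43) / (2.43 × 3.56 − 2.62 × 2.19) = 0.19 / 2.91 = 0.0652 V⁻¹.

λ = 0.0652 V⁻¹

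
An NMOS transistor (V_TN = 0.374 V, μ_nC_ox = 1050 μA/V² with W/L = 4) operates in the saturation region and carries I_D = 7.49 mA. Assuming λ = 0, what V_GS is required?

k_n = μ_nC_ox · (W/L) = 4.2 mA/V².
In saturation I_D = ½ k_n (V_GS − V_TN)², so V_GS − V_TN = √(2 I_D / k_n) = √(2 × 7.49 / 4.2) = 1.89 V.
V_GS = 0.374 + 1.89 = 2.26 V.

V_GS = 2.26 V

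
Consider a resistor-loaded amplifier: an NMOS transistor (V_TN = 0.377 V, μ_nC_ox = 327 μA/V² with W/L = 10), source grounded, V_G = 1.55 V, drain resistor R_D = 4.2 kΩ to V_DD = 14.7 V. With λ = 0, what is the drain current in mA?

I_D = 2.25 mA

V_GS = V_G = 1.55 V, so V_ov = 1.55 − 0.377 = 1.17 V.
k_n = μ_nC_ox · (W/L) = 3.27 mA/V².
Assume saturation: I_D = ½ k_n V_ov² = 0.5 × 3.27 × 1.17² = 2.25 mA, giving V_DS = V_DD − I_D R_D = 14.7 − 2.25 × 4.2 = 5.25 V.
V_DS = 5.25 V ≥ V_ov = 1.17 V, confirming saturation.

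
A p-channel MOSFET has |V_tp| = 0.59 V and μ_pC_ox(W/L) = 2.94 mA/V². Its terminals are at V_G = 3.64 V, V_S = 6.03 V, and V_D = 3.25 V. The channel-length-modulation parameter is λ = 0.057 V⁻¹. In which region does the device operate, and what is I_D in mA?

V_SG = V_S − V_G = 6.03 − 3.64 = 2.39 V; V_SD = V_S − V_D = 6.03 − 3.25 = 2.78 V.
V_ov = V_SG − |V_tp| = 2.39 − 0.59 = 1.8 V.
Since V_SD = 2.78 V ≥ V_ov = 1.8 V, the device is in saturation.
I_D = ½ k_p V_ov² (1 + λ V_SD) = 0.5 × 2.94 × 1.8² × (1 + 0.057 × 2.78) = 5.52 mA.

Saturation; I_D = 5.52 mA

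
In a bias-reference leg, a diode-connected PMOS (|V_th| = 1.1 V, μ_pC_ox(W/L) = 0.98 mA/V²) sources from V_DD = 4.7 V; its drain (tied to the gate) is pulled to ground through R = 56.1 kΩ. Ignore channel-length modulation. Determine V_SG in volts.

With gate tied to drain, V_SG = V_SD ≥ V_SG − |V_th|, so the device is in saturation.
KCL at the drain: ½ k_p (V_SG − |V_th|)² = (V_DD − V_SG)/R.
Let x = V_SG − 1.1. Then 27.5 x² + x − 3.6 = 0, giving x = 0.344 V (positive root), so V_SG = 1.44 V.
I_D = (V_DD − V_SG)/R = (4.7 − 1.44) / 56.1 = 0.058 mA.

V_SG = 1.44 V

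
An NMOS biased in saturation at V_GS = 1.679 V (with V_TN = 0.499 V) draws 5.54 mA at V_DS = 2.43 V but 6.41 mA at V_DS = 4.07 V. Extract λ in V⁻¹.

With V_GS fixed, I_D ∝ (1 + λ V_DS) in saturation, so I_D2/I_D1 = (1 + λ V_DS2)/(1 + λ V_DS1).
6.41/5.54 = 1.157 = (1 + 4.07 λ)/(1 + 2.43 λ).
Solving: λ (I_D1 V_DS2 − I_D2 V_DS1) = I_D2 − I_D1, so λ = (6.41 − 5.54) / (5.54 × 4.07 − 6.41 × 2.43) = 0.87 / 6.97 = 0.125 V⁻¹.

λ = 0.125 V⁻¹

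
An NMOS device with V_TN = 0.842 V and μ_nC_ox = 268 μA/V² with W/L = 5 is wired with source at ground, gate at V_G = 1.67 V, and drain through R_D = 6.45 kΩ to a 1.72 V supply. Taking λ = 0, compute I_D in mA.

V_GS = V_G = 1.67 V, so V_ov = 1.67 − 0.842 = 0.828 V.
k_n = μ_nC_ox · (W/L) = 1.34 mA/V².
Assume saturation: I_D = ½ k_n V_ov² = 0.5 × 1.34 × 0.828² = 0.459 mA, giving V_DS = V_DD − I_D R_D = 1.72 − 0.459 × 6.45 = -1.24 V.
But -1.24 V < V_ov = 0.828 V, so the device is actually in triode.
In triode I_D = k_n[V_ov V_DS − ½ V_DS²] and I_D = (V_DD − V_DS)/R_D. Equating: 4.32 V_DS² − 8.156 V_DS + 1.72 = 0, giving V_DS = 0.242 V (the root below V_ov).
I_D = (1.72 − 0.242) / 6.45 = 0.229 mA.

I_D = 0.229 mA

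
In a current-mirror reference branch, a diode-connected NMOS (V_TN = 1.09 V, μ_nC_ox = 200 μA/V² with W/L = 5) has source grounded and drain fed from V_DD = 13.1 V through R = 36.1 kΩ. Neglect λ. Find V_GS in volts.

With gate tied to drain, V_GS = V_DS ≥ V_GS − V_TN, so the device is in saturation.
k_n = μ_nC_ox · (W/L) = 1 mA/V².
KCL at the drain: ½ k_n (V_GS − V_TN)² = (V_DD − V_GS)/R.
Let x = V_GS − 1.09. Then 18.1 x² + x − 12.01 = 0, giving x = 0.788 V (positive root), so V_GS = 1.88 V.
I_D = (V_DD − V_GS)/R = (13.1 − 1.88) / 36.1 = 0.311 mA.

V_GS = 1.88 V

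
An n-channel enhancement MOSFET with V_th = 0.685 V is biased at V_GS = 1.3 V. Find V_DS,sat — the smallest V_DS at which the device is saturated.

The boundary between triode and saturation is V_DS = V_GS − V_th = V_ov.
V_ov = 1.3 − 0.685 = 0.615 V.

V_DS,sat = 0.615 V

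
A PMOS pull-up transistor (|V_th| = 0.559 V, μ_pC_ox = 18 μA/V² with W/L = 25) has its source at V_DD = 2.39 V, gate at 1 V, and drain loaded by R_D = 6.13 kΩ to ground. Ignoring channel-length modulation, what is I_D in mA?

I_D = 0.155 mA

V_SG = V_DD − V_G = 2.39 − 1 = 1.39 V, so V_ov = 1.39 − 0.559 = 0.831 V.
k_p = μ_pC_ox · (W/L) = 0.45 mA/V².
Assume saturation: I_D = ½ k_p V_ov² = 0.5 × 0.45 × 0.831² = 0.155 mA, giving V_SD = V_DD − I_D R_D = 2.39 − 0.155 × 6.13 = 1.44 V.
V_SD = 1.44 V ≥ V_ov = 0.831 V, confirming saturation.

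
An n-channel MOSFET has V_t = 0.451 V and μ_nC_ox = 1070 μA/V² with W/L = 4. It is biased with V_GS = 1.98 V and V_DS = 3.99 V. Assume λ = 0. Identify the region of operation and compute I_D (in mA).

Saturation; I_D = 5.00 mA

k_n = μ_nC_ox · (W/L) = 4.28 mA/V².
V_ov = V_GS − V_t = 1.98 − 0.451 = 1.53 V.
Since V_DS = 3.99 V ≥ V_ov = 1.53 V, the device is in saturation.
I_D = ½ k_n V_ov² = 0.5 × 4.28 × 1.53² = 5 mA.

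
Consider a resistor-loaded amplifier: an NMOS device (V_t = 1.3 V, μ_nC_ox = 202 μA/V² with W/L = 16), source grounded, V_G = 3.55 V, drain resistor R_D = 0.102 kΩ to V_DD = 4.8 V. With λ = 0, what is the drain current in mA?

I_D = 8.18 mA

V_GS = V_G = 3.55 V, so V_ov = 3.55 − 1.3 = 2.25 V.
k_n = μ_nC_ox · (W/L) = 3.232 mA/V².
Assume saturation: I_D = ½ k_n V_ov² = 0.5 × 3.232 × 2.25² = 8.18 mA, giving V_DS = V_DD − I_D R_D = 4.8 − 8.18 × 0.102 = 3.97 V.
V_DS = 3.97 V ≥ V_ov = 2.25 V, confirming saturation.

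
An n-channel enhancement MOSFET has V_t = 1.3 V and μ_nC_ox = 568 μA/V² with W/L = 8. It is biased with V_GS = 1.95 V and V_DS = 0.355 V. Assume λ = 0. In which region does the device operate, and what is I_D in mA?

k_n = μ_nC_ox · (W/L) = 4.544 mA/V².
V_ov = V_GS − V_t = 1.95 − 1.3 = 0.65 V.
Since V_DS = 0.355 V < V_ov = 0.65 V, the device is in the triode region.
I_D = k_n [V_ov · V_DS − ½ V_DS²] = 4.544 × [0.65 × 0.355 − 0.5 × 0.355²] = 0.762 mA.

Triode; I_D = 0.762 mA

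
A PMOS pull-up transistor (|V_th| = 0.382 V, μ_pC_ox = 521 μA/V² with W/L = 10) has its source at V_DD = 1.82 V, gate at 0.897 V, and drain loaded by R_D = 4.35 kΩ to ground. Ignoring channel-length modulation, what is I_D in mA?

I_D = 0.382 mA

V_SG = V_DD − V_G = 1.82 − 0.897 = 0.923 V, so V_ov = 0.923 − 0.382 = 0.541 V.
k_p = μ_pC_ox · (W/L) = 5.21 mA/V².
Assume saturation: I_D = ½ k_p V_ov² = 0.5 × 5.21 × 0.541² = 0.762 mA, giving V_SD = V_DD − I_D R_D = 1.82 − 0.762 × 4.35 = -1.5 V.
But -1.5 V < V_ov = 0.541 V, so the device is actually in triode.
In triode I_D = k_p[V_ov V_SD − ½ V_SD²] and I_D = (V_DD − V_SD)/R_D. Equating: 11.3 V_SD² − 13.26 V_SD + 1.82 = 0, giving V_SD = 0.159 V (the root below V_ov).
I_D = (1.82 − 0.159) / 4.35 = 0.382 mA.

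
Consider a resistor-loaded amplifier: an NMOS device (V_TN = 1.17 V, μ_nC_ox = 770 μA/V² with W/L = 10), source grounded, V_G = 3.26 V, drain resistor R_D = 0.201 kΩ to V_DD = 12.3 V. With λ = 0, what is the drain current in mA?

V_GS = V_G = 3.26 V, so V_ov = 3.26 − 1.17 = 2.09 V.
k_n = μ_nC_ox · (W/L) = 7.7 mA/V².
Assume saturation: I_D = ½ k_n V_ov² = 0.5 × 7.7 × 2.09² = 16.8 mA, giving V_DS = V_DD − I_D R_D = 12.3 − 16.8 × 0.201 = 8.92 V.
V_DS = 8.92 V ≥ V_ov = 2.09 V, confirming saturation.

I_D = 16.8 mA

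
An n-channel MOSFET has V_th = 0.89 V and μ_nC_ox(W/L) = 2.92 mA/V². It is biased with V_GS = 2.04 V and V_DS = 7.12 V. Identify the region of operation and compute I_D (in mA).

Saturation; I_D = 1.93 mA

V_ov = V_GS − V_th = 2.04 − 0.89 = 1.15 V.
Since V_DS = 7.12 V ≥ V_ov = 1.15 V, the device is in saturation.
I_D = ½ k_n V_ov² = 0.5 × 2.92 × 1.15² = 1.93 mA.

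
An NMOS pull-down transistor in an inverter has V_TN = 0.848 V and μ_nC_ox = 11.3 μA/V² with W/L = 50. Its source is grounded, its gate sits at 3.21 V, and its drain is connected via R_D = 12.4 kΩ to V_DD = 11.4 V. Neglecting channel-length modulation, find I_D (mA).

V_GS = V_G = 3.21 V, so V_ov = 3.21 − 0.848 = 2.36 V.
k_n = μ_nC_ox · (W/L) = 0.565 mA/V².
Assume saturation: I_D = ½ k_n V_ov² = 0.5 × 0.565 × 2.36² = 1.58 mA, giving V_DS = V_DD − I_D R_D = 11.4 − 1.58 × 12.4 = -8.14 V.
But -8.14 V < V_ov = 2.36 V, so the device is actually in triode.
In triode I_D = k_n[V_ov V_DS − ½ V_DS²] and I_D = (V_DD − V_DS)/R_D. Equating: 3.5 V_DS² − 17.55 V_DS + 11.4 = 0, giving V_DS = 0.767 V (the root below V_ov).
I_D = (11.4 − 0.767) / 12.4 = 0.857 mA.

I_D = 0.857 mA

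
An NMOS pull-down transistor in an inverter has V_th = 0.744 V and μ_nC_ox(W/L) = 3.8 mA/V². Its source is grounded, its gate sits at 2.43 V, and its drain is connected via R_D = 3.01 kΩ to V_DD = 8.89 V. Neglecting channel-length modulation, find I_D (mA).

I_D = 2.78 mA

V_GS = V_G = 2.43 V, so V_ov = 2.43 − 0.744 = 1.69 V.
Assume saturation: I_D = ½ k_n V_ov² = 0.5 × 3.8 × 1.69² = 5.4 mA, giving V_DS = V_DD − I_D R_D = 8.89 − 5.4 × 3.01 = -7.37 V.
But -7.37 V < V_ov = 1.69 V, so the device is actually in triode.
In triode I_D = k_n[V_ov V_DS − ½ V_DS²] and I_D = (V_DD − V_DS)/R_D. Equating: 5.72 V_DS² − 20.28 V_DS + 8.89 = 0, giving V_DS = 0.512 V (the root below V_ov).
I_D = (8.89 − 0.512) / 3.01 = 2.78 mA.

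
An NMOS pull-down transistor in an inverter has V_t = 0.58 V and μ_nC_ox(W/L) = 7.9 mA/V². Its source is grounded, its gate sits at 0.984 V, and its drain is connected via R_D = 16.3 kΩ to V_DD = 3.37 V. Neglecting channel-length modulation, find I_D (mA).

V_GS = V_G = 0.984 V, so V_ov = 0.984 − 0.58 = 0.404 V.
Assume saturation: I_D = ½ k_n V_ov² = 0.5 × 7.9 × 0.404² = 0.645 mA, giving V_DS = V_DD − I_D R_D = 3.37 − 0.645 × 16.3 = -7.14 V.
But -7.14 V < V_ov = 0.404 V, so the device is actually in triode.
In triode I_D = k_n[V_ov V_DS − ½ V_DS²] and I_D = (V_DD − V_DS)/R_D. Equating: 64.4 V_DS² − 53.02 V_DS + 3.37 = 0, giving V_DS = 0.0694 V (the root below V_ov).
I_D = (3.37 − 0.0694) / 16.3 = 0.202 mA.

I_D = 0.202 mA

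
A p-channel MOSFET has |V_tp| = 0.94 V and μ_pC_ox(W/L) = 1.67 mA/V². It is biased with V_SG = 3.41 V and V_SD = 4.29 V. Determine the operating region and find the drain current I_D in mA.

Saturation; I_D = 5.09 mA

V_ov = V_SG − |V_tp| = 3.41 − 0.94 = 2.47 V.
Since V_SD = 4.29 V ≥ V_ov = 2.47 V, the device is in saturation.
I_D = ½ k_p V_ov² = 0.5 × 1.67 × 2.47² = 5.09 mA.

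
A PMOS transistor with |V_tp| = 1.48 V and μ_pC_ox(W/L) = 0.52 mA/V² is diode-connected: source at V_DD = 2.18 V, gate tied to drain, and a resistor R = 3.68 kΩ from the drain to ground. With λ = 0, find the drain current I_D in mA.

With gate tied to drain, V_SG = V_SD ≥ V_SG − |V_tp|, so the device is in saturation.
KCL at the drain: ½ k_p (V_SG − |V_tp|)² = (V_DD − V_SG)/R.
Let x = V_SG − 1.48. Then 0.957 x² + x − 0.7 = 0, giving x = 0.48 V (positive root), so V_SG = 1.96 V.
I_D = (V_DD − V_SG)/R = (2.18 − 1.96) / 3.68 = 0.0598 mA.

I_D = 0.0598 mA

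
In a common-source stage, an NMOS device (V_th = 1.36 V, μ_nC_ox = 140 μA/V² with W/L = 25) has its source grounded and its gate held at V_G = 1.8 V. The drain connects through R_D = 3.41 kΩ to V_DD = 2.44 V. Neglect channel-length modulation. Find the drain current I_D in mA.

V_GS = V_G = 1.8 V, so V_ov = 1.8 − 1.36 = 0.44 V.
k_n = μ_nC_ox · (W/L) = 3.5 mA/V².
Assume saturation: I_D = ½ k_n V_ov² = 0.5 × 3.5 × 0.44² = 0.339 mA, giving V_DS = V_DD − I_D R_D = 2.44 − 0.339 × 3.41 = 1.28 V.
V_DS = 1.28 V ≥ V_ov = 0.44 V, confirming saturation.

I_D = 0.339 mA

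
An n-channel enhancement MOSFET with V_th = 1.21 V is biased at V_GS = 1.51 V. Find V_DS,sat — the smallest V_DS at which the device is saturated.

V_DS,sat = 0.300 V

The boundary between triode and saturation is V_DS = V_GS − V_th = V_ov.
V_ov = 1.51 − 1.21 = 0.3 V.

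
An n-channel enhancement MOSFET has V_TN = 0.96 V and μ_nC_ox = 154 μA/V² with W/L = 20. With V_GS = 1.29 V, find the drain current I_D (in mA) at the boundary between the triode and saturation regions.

At the boundary V_DS = V_ov = V_GS − V_TN = 1.29 − 0.96 = 0.33 V.
k_n = μ_nC_ox · (W/L) = 3.08 mA/V².
I_D = ½ k_n V_ov² = 0.5 × 3.08 × 0.33² = 0.168 mA.

I_D = 0.168 mA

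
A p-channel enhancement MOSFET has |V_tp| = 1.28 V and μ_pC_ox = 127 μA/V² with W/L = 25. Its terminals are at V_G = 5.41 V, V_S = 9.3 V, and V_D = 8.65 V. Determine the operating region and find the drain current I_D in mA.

V_SG = V_S − V_G = 9.3 − 5.41 = 3.89 V; V_SD = V_S − V_D = 9.3 − 8.65 = 0.65 V.
k_p = μ_pC_ox · (W/L) = 3.175 mA/V².
V_ov = V_SG − |V_tp| = 3.89 − 1.28 = 2.61 V.
Since V_SD = 0.65 V < V_ov = 2.61 V, the device is in the triode region.
I_D = k_p [V_ov · V_SD − ½ V_SD²] = 3.175 × [2.61 × 0.65 − 0.5 × 0.65²] = 4.72 mA.

Triode; I_D = 4.72 mA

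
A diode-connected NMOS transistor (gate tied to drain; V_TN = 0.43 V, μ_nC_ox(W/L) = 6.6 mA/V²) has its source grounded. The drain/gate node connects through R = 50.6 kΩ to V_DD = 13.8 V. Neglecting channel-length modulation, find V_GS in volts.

With gate tied to drain, V_GS = V_DS ≥ V_GS − V_TN, so the device is in saturation.
KCL at the drain: ½ k_n (V_GS − V_TN)² = (V_DD − V_GS)/R.
Let x = V_GS − 0.43. Then 167 x² + x − 13.37 = 0, giving x = 0.28 V (positive root), so V_GS = 0.71 V.
I_D = (V_DD − V_GS)/R = (13.8 − 0.71) / 50.6 = 0.259 mA.

V_GS = 0.710 V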